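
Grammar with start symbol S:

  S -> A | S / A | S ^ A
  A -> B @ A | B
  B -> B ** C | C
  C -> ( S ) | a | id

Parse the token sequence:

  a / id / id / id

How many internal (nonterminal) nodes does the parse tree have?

16

[S [S [S [S [A [B [C a]]]] / [A [B [C id]]]] / [A [B [C id]]]] / [A [B [C id]]]]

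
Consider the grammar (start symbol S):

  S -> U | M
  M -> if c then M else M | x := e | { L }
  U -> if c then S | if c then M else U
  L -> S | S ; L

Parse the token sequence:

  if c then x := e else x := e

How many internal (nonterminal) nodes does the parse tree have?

[S [M if c then [M x := e] else [M x := e]]]

4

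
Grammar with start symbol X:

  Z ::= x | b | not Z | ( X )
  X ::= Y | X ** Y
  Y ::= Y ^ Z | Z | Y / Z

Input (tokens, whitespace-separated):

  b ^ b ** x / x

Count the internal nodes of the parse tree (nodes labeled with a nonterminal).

10

[X [X [Y [Y [Z b]] ^ [Z b]]] ** [Y [Y [Z x]] / [Z x]]]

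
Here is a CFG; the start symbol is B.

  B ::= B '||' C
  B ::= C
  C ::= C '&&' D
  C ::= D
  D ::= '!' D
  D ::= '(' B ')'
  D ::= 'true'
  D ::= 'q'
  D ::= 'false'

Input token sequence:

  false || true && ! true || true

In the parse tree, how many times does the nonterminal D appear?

5

[B [B [B [C [D false]]] || [C [C [D true]] && [D ! [D true]]]] || [C [D true]]]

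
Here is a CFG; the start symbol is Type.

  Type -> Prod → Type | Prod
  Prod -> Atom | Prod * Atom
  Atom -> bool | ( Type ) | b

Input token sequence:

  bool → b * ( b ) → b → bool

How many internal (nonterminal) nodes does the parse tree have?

[Type [Prod [Atom bool]] → [Type [Prod [Prod [Atom b]] * [Atom ( [Type [Prod [Atom b]]] )]] → [Type [Prod [Atom b]] → [Type [Prod [Atom bool]]]]]]

17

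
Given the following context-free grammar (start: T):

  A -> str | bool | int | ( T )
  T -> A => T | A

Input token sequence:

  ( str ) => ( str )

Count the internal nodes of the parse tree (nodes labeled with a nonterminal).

8

[T [A ( [T [A str]] )] => [T [A ( [T [A str]] )]]]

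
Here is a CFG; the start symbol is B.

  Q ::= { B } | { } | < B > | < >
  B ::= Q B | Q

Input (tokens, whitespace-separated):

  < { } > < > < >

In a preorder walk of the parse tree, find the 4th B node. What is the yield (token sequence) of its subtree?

[B [Q < [B [Q { }]] >] [B [Q < >] [B [Q < >]]]]

< >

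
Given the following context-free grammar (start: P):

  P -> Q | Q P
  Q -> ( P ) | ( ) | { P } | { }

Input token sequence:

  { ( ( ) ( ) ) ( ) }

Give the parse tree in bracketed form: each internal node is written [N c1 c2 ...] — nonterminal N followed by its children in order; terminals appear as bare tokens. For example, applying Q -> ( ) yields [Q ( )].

P
Q
{ P }
{ Q P }
{ ( P ) P }
{ ( Q P ) P }
{ ( ( ) P ) P }
{ ( ( ) Q ) P }
{ ( ( ) ( ) ) P }
{ ( ( ) ( ) ) Q }
{ ( ( ) ( ) ) ( ) }

[P [Q { [P [Q ( [P [Q ( )] [P [Q ( )]]] )] [P [Q ( )]]] }]]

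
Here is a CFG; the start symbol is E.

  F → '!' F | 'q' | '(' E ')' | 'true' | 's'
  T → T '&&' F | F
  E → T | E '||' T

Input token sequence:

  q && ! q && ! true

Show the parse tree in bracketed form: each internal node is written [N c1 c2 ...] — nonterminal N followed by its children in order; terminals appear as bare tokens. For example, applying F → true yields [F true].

E
T
T && F
T && F && F
F && F && F
q && F && F
q && ! F && F
q && ! q && F
q && ! q && ! F
q && ! q && ! true

[E [T [T [T [F q]] && [F ! [F q]]] && [F ! [F true]]]]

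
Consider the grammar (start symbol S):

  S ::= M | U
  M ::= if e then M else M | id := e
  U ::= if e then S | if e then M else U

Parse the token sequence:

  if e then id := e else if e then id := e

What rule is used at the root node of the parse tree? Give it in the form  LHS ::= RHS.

S ::= U

[S [U if e then [M id := e] else [U if e then [S [M id := e]]]]]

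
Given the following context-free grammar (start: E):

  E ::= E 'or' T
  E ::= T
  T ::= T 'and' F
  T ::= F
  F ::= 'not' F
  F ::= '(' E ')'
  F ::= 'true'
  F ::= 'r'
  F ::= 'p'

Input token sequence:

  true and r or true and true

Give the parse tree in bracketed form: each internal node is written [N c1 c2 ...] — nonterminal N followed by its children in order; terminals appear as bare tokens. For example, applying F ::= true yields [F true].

E
E or T
T or T
T and F or T
F and F or T
true and F or T
true and r or T
true and r or T and F
true and r or F and F
true and r or true and F
true and r or true and true

[E [E [T [T [F true]] and [F r]]] or [T [T [F true]] and [F true]]]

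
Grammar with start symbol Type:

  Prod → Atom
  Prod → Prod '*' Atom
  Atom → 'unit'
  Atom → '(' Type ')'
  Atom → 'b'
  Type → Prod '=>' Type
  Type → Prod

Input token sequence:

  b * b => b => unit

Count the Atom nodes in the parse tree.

4

[Type [Prod [Prod [Atom b]] * [Atom b]] => [Type [Prod [Atom b]] => [Type [Prod [Atom unit]]]]]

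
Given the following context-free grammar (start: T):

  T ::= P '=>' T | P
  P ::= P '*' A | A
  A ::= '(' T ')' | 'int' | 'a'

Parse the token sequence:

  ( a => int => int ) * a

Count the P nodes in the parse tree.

[T [P [P [A ( [T [P [A a]] => [T [P [A int]] => [T [P [A int]]]]] )]] * [A a]]]

5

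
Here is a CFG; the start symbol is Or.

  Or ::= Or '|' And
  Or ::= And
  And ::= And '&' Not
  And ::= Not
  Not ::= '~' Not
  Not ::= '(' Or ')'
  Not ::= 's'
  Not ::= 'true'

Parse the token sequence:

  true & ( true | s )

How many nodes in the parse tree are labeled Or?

[Or [And [And [Not true]] & [Not ( [Or [Or [And [Not true]]] | [And [Not s]]] )]]]

3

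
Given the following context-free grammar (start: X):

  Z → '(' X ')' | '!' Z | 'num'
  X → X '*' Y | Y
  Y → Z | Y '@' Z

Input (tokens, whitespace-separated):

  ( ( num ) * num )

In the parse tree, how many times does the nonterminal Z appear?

[X [Y [Z ( [X [X [Y [Z ( [X [Y [Z num]]] )]]] * [Y [Z num]]] )]]]

4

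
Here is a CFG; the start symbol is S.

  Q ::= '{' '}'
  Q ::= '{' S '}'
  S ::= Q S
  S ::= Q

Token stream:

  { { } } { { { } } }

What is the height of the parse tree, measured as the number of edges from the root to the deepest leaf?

7

[S [Q { [S [Q { }]] }] [S [Q { [S [Q { [S [Q { }]] }]] }]]]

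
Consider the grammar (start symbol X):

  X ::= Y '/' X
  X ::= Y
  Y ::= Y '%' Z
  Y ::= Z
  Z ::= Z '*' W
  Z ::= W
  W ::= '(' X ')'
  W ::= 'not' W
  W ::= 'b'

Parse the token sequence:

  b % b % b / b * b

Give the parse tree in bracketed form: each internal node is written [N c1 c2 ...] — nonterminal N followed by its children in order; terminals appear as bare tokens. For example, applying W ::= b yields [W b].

X
Y / X
Y % Z / X
Y % Z % Z / X
Z % Z % Z / X
W % Z % Z / X
b % Z % Z / X
b % W % Z / X
b % b % Z / X
b % b % W / X
b % b % b / X
b % b % b / Y
b % b % b / Z
b % b % b / Z * W
b % b % b / W * W
b % b % b / b * W
b % b % b / b * b

[X [Y [Y [Y [Z [W b]]] % [Z [W b]]] % [Z [W b]]] / [X [Y [Z [Z [W b]] * [W b]]]]]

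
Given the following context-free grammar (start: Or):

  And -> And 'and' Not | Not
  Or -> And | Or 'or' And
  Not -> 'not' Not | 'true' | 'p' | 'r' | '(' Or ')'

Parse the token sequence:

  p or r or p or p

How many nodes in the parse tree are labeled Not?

[Or [Or [Or [Or [And [Not p]]] or [And [Not r]]] or [And [Not p]]] or [And [Not p]]]

4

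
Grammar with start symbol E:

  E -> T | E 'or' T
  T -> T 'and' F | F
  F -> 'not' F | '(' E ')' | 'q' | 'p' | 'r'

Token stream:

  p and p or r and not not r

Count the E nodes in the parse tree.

[E [E [T [T [F p]] and [F p]]] or [T [T [F r]] and [F not [F not [F r]]]]]

2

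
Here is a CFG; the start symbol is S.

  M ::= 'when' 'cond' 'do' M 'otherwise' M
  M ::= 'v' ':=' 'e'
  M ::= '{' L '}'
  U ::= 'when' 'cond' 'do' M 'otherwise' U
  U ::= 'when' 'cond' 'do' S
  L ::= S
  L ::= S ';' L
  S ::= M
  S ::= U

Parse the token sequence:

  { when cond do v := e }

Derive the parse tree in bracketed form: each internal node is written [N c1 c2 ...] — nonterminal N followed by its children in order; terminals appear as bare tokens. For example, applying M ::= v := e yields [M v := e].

S
M
{ L }
{ S }
{ U }
{ when cond do S }
{ when cond do M }
{ when cond do v := e }

[S [M { [L [S [U when cond do [S [M v := e]]]]] }]]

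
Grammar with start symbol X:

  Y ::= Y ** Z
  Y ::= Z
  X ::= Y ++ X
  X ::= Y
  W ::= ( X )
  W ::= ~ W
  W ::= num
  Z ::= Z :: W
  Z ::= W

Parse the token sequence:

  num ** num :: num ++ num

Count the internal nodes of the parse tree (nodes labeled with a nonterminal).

[X [Y [Y [Z [W num]]] ** [Z [Z [W num]] :: [W num]]] ++ [X [Y [Z [W num]]]]]

13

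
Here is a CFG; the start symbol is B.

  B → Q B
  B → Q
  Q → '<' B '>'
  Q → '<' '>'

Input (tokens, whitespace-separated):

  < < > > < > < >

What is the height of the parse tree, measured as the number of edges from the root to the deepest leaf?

[B [Q < [B [Q < >]] >] [B [Q < >] [B [Q < >]]]]

4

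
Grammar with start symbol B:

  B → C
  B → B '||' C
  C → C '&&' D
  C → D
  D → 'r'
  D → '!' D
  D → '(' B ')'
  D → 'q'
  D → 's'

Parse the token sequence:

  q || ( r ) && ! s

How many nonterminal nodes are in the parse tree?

12

[B [B [C [D q]]] || [C [C [D ( [B [C [D r]]] )]] && [D ! [D s]]]]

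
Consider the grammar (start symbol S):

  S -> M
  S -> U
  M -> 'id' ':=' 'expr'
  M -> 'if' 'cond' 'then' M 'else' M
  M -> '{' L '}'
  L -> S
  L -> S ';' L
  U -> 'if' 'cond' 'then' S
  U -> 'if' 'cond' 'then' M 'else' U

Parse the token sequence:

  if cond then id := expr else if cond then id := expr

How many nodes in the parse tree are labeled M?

2

[S [U if cond then [M id := expr] else [U if cond then [S [M id := expr]]]]]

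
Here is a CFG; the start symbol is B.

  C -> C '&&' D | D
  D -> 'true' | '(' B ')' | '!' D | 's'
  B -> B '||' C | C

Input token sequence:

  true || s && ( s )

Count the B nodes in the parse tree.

[B [B [C [D true]]] || [C [C [D s]] && [D ( [B [C [D s]]] )]]]

3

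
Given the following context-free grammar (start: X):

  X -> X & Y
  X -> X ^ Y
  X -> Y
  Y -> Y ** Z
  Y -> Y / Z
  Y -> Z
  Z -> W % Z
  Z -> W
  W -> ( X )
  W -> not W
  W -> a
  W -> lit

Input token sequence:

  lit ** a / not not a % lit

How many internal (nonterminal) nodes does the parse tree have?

[X [Y [Y [Y [Z [W lit]]] ** [Z [W a]]] / [Z [W not [W not [W a]]] % [Z [W lit]]]]]

14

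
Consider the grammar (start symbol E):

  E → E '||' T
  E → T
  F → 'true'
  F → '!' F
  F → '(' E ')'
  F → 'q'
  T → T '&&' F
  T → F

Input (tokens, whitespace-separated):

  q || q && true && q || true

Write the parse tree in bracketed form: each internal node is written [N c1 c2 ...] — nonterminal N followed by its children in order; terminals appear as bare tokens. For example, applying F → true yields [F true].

[E [E [E [T [F q]]] || [T [T [T [F q]] && [F true]] && [F q]]] || [T [F true]]]

E
E || T
E || T || T
T || T || T
F || T || T
q || T || T
q || T && F || T
q || T && F && F || T
q || F && F && F || T
q || q && F && F || T
q || q && true && F || T
q || q && true && q || T
q || q && true && q || F
q || q && true && q || true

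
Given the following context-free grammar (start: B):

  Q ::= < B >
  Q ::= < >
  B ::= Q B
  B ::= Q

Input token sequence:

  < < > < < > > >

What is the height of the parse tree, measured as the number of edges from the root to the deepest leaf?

7

[B [Q < [B [Q < >] [B [Q < [B [Q < >]] >]]] >]]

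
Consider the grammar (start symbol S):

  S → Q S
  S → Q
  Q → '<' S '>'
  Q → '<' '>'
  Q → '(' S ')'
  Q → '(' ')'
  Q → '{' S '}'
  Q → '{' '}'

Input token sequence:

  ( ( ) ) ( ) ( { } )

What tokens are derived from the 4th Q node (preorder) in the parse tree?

[S [Q ( [S [Q ( )]] )] [S [Q ( )] [S [Q ( [S [Q { }]] )]]]]

( { } )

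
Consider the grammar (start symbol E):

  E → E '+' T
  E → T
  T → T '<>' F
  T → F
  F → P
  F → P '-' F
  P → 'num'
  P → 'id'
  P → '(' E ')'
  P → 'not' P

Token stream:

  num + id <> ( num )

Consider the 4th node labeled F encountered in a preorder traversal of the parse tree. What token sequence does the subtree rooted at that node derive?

[E [E [T [F [P num]]]] + [T [T [F [P id]]] <> [F [P ( [E [T [F [P num]]]] )]]]]

num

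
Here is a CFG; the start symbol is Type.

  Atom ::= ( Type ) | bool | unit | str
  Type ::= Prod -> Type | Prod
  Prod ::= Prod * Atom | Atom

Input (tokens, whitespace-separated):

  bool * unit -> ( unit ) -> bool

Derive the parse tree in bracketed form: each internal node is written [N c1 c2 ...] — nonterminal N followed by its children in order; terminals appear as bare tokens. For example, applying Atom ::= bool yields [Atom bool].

Type
Prod -> Type
Prod * Atom -> Type
Atom * Atom -> Type
bool * Atom -> Type
bool * unit -> Type
bool * unit -> Prod -> Type
bool * unit -> Atom -> Type
bool * unit -> ( Type ) -> Type
bool * unit -> ( Prod ) -> Type
bool * unit -> ( Atom ) -> Type
bool * unit -> ( unit ) -> Type
bool * unit -> ( unit ) -> Prod
bool * unit -> ( unit ) -> Atom
bool * unit -> ( unit ) -> bool

[Type [Prod [Prod [Atom bool]] * [Atom unit]] -> [Type [Prod [Atom ( [Type [Prod [Atom unit]]] )]] -> [Type [Prod [Atom bool]]]]]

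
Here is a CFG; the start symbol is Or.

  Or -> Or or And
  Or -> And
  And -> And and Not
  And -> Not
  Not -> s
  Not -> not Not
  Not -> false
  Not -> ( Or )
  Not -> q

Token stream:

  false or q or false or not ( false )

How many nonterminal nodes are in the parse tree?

[Or [Or [Or [Or [And [Not false]]] or [And [Not q]]] or [And [Not false]]] or [And [Not not [Not ( [Or [And [Not false]]] )]]]]

16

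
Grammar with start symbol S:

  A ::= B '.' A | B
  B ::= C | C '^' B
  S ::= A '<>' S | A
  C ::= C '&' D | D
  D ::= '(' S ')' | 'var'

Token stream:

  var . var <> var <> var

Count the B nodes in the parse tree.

[S [A [B [C [D var]]] . [A [B [C [D var]]]]] <> [S [A [B [C [D var]]]] <> [S [A [B [C [D var]]]]]]]

4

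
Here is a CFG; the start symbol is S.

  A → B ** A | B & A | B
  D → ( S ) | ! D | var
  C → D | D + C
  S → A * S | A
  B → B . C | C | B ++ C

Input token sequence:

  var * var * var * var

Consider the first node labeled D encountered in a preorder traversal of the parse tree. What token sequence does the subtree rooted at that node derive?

var

[S [A [B [C [D var]]]] * [S [A [B [C [D var]]]] * [S [A [B [C [D var]]]] * [S [A [B [C [D var]]]]]]]]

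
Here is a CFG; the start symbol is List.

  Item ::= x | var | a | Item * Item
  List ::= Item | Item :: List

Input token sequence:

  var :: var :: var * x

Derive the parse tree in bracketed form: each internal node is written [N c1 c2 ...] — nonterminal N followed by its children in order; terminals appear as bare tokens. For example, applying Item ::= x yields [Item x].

[List [Item var] :: [List [Item var] :: [List [Item [Item var] * [Item x]]]]]

List
Item :: List
var :: List
var :: Item :: List
var :: var :: List
var :: var :: Item
var :: var :: Item * Item
var :: var :: var * Item
var :: var :: var * x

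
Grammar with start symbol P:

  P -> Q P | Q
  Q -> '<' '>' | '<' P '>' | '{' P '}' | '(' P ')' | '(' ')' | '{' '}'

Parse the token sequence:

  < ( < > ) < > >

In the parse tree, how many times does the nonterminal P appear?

[P [Q < [P [Q ( [P [Q < >]] )] [P [Q < >]]] >]]

4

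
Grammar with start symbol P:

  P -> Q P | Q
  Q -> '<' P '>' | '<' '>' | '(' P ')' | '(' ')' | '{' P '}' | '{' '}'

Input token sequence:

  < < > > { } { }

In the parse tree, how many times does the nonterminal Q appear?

4

[P [Q < [P [Q < >]] >] [P [Q { }] [P [Q { }]]]]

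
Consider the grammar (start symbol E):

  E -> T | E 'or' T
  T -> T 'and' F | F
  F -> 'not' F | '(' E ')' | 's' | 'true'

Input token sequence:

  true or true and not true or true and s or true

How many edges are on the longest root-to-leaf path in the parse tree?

[E [E [E [E [T [F true]]] or [T [T [F true]] and [F not [F true]]]] or [T [T [F true]] and [F s]]] or [T [F true]]]

6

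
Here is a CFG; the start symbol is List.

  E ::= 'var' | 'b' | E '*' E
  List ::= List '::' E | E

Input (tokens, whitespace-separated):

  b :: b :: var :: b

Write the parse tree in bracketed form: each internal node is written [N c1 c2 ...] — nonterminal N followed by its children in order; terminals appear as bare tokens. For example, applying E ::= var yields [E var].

[List [List [List [List [E b]] :: [E b]] :: [E var]] :: [E b]]

List
List :: E
List :: E :: E
List :: E :: E :: E
E :: E :: E :: E
b :: E :: E :: E
b :: b :: E :: E
b :: b :: var :: E
b :: b :: var :: b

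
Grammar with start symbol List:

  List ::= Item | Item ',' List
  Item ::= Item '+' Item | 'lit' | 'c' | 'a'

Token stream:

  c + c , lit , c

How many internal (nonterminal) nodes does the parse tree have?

[List [Item [Item c] + [Item c]] , [List [Item lit] , [List [Item c]]]]

8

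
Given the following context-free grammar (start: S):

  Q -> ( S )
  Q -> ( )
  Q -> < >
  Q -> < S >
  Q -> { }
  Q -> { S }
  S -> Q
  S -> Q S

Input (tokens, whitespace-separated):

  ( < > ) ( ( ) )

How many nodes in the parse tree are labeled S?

4

[S [Q ( [S [Q < >]] )] [S [Q ( [S [Q ( )]] )]]]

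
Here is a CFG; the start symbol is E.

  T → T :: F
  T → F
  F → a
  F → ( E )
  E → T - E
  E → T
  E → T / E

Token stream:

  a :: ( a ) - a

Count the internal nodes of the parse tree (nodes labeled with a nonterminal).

11

[E [T [T [F a]] :: [F ( [E [T [F a]]] )]] - [E [T [F a]]]]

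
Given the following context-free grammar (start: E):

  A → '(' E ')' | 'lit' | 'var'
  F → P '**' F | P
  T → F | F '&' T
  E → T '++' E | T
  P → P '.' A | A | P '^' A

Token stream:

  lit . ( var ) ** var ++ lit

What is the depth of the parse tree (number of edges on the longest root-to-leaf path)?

10

[E [T [F [P [P [A lit]] . [A ( [E [T [F [P [A var]]]]] )]] ** [F [P [A var]]]]] ++ [E [T [F [P [A lit]]]]]]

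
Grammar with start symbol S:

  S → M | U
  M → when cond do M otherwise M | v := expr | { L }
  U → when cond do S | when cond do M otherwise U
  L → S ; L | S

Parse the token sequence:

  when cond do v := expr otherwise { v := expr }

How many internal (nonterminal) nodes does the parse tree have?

7

[S [M when cond do [M v := expr] otherwise [M { [L [S [M v := expr]]] }]]]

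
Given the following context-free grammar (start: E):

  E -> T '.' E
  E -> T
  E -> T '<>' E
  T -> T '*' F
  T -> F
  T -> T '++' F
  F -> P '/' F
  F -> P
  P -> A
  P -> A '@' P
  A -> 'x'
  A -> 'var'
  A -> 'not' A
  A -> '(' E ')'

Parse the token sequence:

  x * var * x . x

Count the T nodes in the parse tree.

[E [T [T [T [F [P [A x]]]] * [F [P [A var]]]] * [F [P [A x]]]] . [E [T [F [P [A x]]]]]]

4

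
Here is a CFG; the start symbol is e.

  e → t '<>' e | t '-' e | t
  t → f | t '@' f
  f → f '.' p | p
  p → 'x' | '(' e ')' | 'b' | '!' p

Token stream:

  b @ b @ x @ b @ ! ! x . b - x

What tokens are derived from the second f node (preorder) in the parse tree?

b

[e [t [t [t [t [t [f [p b]]] @ [f [p b]]] @ [f [p x]]] @ [f [p b]]] @ [f [f [p ! [p ! [p x]]]] . [p b]]] - [e [t [f [p x]]]]]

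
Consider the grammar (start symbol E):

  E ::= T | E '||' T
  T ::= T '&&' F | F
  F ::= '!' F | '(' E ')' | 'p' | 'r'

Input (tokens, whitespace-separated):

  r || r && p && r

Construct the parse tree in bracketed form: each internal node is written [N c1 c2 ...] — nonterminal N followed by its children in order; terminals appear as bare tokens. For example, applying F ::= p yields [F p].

[E [E [T [F r]]] || [T [T [T [F r]] && [F p]] && [F r]]]

E
E || T
T || T
F || T
r || T
r || T && F
r || T && F && F
r || F && F && F
r || r && F && F
r || r && p && F
r || r && p && r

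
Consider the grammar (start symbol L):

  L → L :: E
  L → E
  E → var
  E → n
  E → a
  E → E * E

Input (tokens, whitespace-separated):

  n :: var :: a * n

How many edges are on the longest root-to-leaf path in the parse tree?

[L [L [L [E n]] :: [E var]] :: [E [E a] * [E n]]]

4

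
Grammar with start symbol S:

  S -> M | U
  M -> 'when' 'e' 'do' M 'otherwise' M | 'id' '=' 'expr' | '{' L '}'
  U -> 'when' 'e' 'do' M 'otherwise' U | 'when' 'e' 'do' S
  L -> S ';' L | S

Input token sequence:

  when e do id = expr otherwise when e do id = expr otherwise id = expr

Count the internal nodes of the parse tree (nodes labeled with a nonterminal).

6

[S [M when e do [M id = expr] otherwise [M when e do [M id = expr] otherwise [M id = expr]]]]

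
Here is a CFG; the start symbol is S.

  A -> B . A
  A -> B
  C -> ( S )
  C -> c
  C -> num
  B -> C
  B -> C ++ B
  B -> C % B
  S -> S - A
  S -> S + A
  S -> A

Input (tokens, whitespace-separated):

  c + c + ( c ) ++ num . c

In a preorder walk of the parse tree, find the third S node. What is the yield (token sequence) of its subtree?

c

[S [S [S [A [B [C c]]]] + [A [B [C c]]]] + [A [B [C ( [S [A [B [C c]]]] )] ++ [B [C num]]] . [A [B [C c]]]]]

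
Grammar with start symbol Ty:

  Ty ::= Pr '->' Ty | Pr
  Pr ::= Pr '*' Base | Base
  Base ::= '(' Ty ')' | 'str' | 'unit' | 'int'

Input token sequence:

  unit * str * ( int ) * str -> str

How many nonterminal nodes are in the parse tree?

15

[Ty [Pr [Pr [Pr [Pr [Base unit]] * [Base str]] * [Base ( [Ty [Pr [Base int]]] )]] * [Base str]] -> [Ty [Pr [Base str]]]]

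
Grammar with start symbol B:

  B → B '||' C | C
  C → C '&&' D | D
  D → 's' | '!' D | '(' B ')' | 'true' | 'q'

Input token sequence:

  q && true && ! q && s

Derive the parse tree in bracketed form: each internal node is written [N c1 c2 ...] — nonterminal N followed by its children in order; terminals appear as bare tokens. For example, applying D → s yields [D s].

B
C
C && D
C && D && D
C && D && D && D
D && D && D && D
q && D && D && D
q && true && D && D
q && true && ! D && D
q && true && ! q && D
q && true && ! q && s

[B [C [C [C [C [D q]] && [D true]] && [D ! [D q]]] && [D s]]]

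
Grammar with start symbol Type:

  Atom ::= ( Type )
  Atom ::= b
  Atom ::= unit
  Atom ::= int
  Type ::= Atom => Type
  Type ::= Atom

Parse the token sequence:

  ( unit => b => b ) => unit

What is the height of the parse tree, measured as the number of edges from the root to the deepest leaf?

[Type [Atom ( [Type [Atom unit] => [Type [Atom b] => [Type [Atom b]]]] )] => [Type [Atom unit]]]

6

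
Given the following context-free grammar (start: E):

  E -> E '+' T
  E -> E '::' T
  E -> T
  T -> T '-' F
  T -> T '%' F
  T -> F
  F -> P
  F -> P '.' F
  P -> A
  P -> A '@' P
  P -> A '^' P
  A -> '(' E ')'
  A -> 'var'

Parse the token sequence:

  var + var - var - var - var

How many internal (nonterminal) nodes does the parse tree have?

22

[E [E [T [F [P [A var]]]]] + [T [T [T [T [F [P [A var]]]] - [F [P [A var]]]] - [F [P [A var]]]] - [F [P [A var]]]]]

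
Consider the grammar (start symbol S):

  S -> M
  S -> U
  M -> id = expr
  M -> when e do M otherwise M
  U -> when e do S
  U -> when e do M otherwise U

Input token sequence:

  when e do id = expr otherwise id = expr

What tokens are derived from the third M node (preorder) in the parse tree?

[S [M when e do [M id = expr] otherwise [M id = expr]]]

id = expr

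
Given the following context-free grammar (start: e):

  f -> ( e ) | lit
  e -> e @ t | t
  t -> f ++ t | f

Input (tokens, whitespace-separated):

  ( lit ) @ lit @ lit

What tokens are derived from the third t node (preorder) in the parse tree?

lit

[e [e [e [t [f ( [e [t [f lit]]] )]]] @ [t [f lit]]] @ [t [f lit]]]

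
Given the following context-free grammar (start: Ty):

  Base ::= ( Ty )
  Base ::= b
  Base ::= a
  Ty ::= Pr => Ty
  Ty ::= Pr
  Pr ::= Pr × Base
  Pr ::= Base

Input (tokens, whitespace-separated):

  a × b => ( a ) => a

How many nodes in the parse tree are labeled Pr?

5

[Ty [Pr [Pr [Base a]] × [Base b]] => [Ty [Pr [Base ( [Ty [Pr [Base a]]] )]] => [Ty [Pr [Base a]]]]]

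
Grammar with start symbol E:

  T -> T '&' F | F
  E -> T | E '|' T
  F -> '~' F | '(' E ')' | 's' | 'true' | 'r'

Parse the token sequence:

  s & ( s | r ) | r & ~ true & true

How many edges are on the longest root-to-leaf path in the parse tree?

[E [E [T [T [F s]] & [F ( [E [E [T [F s]]] | [T [F r]]] )]]] | [T [T [T [F r]] & [F ~ [F true]]] & [F true]]]

8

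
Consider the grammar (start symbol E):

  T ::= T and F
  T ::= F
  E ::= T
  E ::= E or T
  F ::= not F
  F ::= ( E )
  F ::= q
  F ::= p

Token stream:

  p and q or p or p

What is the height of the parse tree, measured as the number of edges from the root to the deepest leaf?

[E [E [E [T [T [F p]] and [F q]]] or [T [F p]]] or [T [F p]]]

6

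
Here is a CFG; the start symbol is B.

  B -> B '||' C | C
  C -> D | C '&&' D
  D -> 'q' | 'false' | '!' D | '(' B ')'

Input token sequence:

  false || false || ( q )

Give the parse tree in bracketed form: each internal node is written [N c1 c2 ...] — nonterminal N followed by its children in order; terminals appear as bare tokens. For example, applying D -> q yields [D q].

[B [B [B [C [D false]]] || [C [D false]]] || [C [D ( [B [C [D q]]] )]]]

B
B || C
B || C || C
C || C || C
D || C || C
false || C || C
false || D || C
false || false || C
false || false || D
false || false || ( B )
false || false || ( C )
false || false || ( D )
false || false || ( q )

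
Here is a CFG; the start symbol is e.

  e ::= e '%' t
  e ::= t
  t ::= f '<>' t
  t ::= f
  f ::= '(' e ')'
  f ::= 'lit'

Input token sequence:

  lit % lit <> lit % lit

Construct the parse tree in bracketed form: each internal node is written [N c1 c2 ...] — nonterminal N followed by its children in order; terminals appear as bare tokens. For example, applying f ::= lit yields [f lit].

[e [e [e [t [f lit]]] % [t [f lit] <> [t [f lit]]]] % [t [f lit]]]

e
e % t
e % t % t
t % t % t
f % t % t
lit % t % t
lit % f <> t % t
lit % lit <> t % t
lit % lit <> f % t
lit % lit <> lit % t
lit % lit <> lit % f
lit % lit <> lit % lit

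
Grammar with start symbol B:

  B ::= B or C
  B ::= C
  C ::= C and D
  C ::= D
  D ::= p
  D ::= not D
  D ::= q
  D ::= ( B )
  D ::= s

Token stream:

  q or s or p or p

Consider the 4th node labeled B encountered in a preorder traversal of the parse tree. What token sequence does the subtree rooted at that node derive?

[B [B [B [B [C [D q]]] or [C [D s]]] or [C [D p]]] or [C [D p]]]

q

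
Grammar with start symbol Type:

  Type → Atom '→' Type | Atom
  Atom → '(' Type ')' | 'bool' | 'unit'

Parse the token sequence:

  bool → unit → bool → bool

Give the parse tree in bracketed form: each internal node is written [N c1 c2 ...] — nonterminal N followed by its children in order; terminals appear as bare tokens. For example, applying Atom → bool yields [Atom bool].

[Type [Atom bool] → [Type [Atom unit] → [Type [Atom bool] → [Type [Atom bool]]]]]

Type
Atom → Type
bool → Type
bool → Atom → Type
bool → unit → Type
bool → unit → Atom → Type
bool → unit → bool → Type
bool → unit → bool → Atom
bool → unit → bool → bool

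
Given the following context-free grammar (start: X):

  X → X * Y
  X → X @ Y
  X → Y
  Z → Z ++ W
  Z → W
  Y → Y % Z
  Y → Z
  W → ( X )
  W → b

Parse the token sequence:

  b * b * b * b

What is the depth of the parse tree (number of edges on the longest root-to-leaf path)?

[X [X [X [X [Y [Z [W b]]]] * [Y [Z [W b]]]] * [Y [Z [W b]]]] * [Y [Z [W b]]]]

7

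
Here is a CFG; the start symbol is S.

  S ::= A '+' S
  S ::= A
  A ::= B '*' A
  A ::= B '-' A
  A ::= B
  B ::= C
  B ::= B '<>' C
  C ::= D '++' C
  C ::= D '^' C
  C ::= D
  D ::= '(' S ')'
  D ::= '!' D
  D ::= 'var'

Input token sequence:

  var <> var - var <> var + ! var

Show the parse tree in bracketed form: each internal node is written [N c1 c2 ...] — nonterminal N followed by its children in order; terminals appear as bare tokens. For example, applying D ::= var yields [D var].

[S [A [B [B [C [D var]]] <> [C [D var]]] - [A [B [B [C [D var]]] <> [C [D var]]]]] + [S [A [B [C [D ! [D var]]]]]]]

S
A + S
B - A + S
B <> C - A + S
C <> C - A + S
D <> C - A + S
var <> C - A + S
var <> D - A + S
var <> var - A + S
var <> var - B + S
var <> var - B <> C + S
var <> var - C <> C + S
var <> var - D <> C + S
var <> var - var <> C + S
var <> var - var <> D + S
var <> var - var <> var + S
var <> var - var <> var + A
var <> var - var <> var + B
var <> var - var <> var + C
var <> var - var <> var + D
var <> var - var <> var + ! D
var <> var - var <> var + ! var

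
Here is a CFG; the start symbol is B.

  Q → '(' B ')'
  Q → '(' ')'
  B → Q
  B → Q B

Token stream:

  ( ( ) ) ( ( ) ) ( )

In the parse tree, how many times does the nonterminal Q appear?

[B [Q ( [B [Q ( )]] )] [B [Q ( [B [Q ( )]] )] [B [Q ( )]]]]

5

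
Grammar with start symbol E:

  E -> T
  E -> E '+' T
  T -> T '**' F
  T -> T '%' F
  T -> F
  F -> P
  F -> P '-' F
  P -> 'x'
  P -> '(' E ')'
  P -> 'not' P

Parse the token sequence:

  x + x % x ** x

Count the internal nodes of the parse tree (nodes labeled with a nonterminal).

[E [E [T [F [P x]]]] + [T [T [T [F [P x]]] % [F [P x]]] ** [F [P x]]]]

14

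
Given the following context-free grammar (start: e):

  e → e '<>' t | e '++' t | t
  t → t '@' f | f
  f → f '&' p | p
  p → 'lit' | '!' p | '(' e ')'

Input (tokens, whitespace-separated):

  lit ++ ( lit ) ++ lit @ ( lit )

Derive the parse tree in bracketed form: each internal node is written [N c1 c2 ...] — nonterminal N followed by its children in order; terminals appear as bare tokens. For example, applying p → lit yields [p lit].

e
e ++ t
e ++ t ++ t
t ++ t ++ t
f ++ t ++ t
p ++ t ++ t
lit ++ t ++ t
lit ++ f ++ t
lit ++ p ++ t
lit ++ ( e ) ++ t
lit ++ ( t ) ++ t
lit ++ ( f ) ++ t
lit ++ ( p ) ++ t
lit ++ ( lit ) ++ t
lit ++ ( lit ) ++ t @ f
lit ++ ( lit ) ++ f @ f
lit ++ ( lit ) ++ p @ f
lit ++ ( lit ) ++ lit @ f
lit ++ ( lit ) ++ lit @ p
lit ++ ( lit ) ++ lit @ ( e )
lit ++ ( lit ) ++ lit @ ( t )
lit ++ ( lit ) ++ lit @ ( f )
lit ++ ( lit ) ++ lit @ ( p )
lit ++ ( lit ) ++ lit @ ( lit )

[e [e [e [t [f [p lit]]]] ++ [t [f [p ( [e [t [f [p lit]]]] )]]]] ++ [t [t [f [p lit]]] @ [f [p ( [e [t [f [p lit]]]] )]]]]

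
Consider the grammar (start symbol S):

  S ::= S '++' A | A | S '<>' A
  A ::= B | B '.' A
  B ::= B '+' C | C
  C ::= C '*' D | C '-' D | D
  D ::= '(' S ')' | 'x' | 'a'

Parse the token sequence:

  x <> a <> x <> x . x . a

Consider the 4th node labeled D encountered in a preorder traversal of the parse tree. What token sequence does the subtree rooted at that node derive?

x

[S [S [S [S [A [B [C [D x]]]]] <> [A [B [C [D a]]]]] <> [A [B [C [D x]]]]] <> [A [B [C [D x]]] . [A [B [C [D x]]] . [A [B [C [D a]]]]]]]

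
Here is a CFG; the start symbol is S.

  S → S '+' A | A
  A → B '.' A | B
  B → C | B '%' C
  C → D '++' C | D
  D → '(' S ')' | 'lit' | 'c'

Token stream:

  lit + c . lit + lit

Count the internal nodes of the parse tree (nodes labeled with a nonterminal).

19

[S [S [S [A [B [C [D lit]]]]] + [A [B [C [D c]]] . [A [B [C [D lit]]]]]] + [A [B [C [D lit]]]]]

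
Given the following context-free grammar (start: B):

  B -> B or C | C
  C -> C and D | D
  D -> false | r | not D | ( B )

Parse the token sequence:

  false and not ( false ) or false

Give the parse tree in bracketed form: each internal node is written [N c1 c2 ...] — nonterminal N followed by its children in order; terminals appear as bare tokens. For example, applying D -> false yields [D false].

B
B or C
C or C
C and D or C
D and D or C
false and D or C
false and not D or C
false and not ( B ) or C
false and not ( C ) or C
false and not ( D ) or C
false and not ( false ) or C
false and not ( false ) or D
false and not ( false ) or false

[B [B [C [C [D false]] and [D not [D ( [B [C [D false]]] )]]]] or [C [D false]]]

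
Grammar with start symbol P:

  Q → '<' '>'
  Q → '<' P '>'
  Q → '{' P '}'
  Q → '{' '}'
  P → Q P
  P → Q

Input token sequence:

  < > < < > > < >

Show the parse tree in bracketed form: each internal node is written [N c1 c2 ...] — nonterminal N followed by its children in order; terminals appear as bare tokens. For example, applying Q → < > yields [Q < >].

[P [Q < >] [P [Q < [P [Q < >]] >] [P [Q < >]]]]

P
Q P
< > P
< > Q P
< > < P > P
< > < Q > P
< > < < > > P
< > < < > > Q
< > < < > > < >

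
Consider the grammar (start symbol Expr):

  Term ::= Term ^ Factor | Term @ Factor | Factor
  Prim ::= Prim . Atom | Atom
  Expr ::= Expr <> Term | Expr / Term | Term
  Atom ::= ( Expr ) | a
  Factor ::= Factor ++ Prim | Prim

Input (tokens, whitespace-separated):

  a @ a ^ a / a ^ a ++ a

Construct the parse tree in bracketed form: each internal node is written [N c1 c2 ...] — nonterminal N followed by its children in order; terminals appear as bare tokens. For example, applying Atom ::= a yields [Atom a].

[Expr [Expr [Term [Term [Term [Factor [Prim [Atom a]]]] @ [Factor [Prim [Atom a]]]] ^ [Factor [Prim [Atom a]]]]] / [Term [Term [Factor [Prim [Atom a]]]] ^ [Factor [Factor [Prim [Atom a]]] ++ [Prim [Atom a]]]]]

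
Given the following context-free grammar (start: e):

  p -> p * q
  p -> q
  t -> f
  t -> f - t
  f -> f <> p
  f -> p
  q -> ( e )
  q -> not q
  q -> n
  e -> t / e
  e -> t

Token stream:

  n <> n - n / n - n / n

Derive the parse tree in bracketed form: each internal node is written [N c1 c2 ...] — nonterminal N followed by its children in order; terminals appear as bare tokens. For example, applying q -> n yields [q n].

[e [t [f [f [p [q n]]] <> [p [q n]]] - [t [f [p [q n]]]]] / [e [t [f [p [q n]]] - [t [f [p [q n]]]]] / [e [t [f [p [q n]]]]]]]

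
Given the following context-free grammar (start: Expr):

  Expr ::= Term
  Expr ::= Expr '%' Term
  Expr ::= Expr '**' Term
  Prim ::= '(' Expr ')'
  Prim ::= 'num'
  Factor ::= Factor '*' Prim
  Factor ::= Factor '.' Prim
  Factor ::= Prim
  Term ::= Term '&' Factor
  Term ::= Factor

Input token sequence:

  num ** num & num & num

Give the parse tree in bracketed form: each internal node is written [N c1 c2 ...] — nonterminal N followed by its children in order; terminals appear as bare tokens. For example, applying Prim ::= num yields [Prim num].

[Expr [Expr [Term [Factor [Prim num]]]] ** [Term [Term [Term [Factor [Prim num]]] & [Factor [Prim num]]] & [Factor [Prim num]]]]

Expr
Expr ** Term
Term ** Term
Factor ** Term
Prim ** Term
num ** Term
num ** Term & Factor
num ** Term & Factor & Factor
num ** Factor & Factor & Factor
num ** Prim & Factor & Factor
num ** num & Factor & Factor
num ** num & Prim & Factor
num ** num & num & Factor
num ** num & num & Prim
num ** num & num & num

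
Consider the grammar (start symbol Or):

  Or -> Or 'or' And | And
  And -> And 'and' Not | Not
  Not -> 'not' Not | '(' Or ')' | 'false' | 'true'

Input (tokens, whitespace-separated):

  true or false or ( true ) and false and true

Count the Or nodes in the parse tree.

[Or [Or [Or [And [Not true]]] or [And [Not false]]] or [And [And [And [Not ( [Or [And [Not true]]] )]] and [Not false]] and [Not true]]]

4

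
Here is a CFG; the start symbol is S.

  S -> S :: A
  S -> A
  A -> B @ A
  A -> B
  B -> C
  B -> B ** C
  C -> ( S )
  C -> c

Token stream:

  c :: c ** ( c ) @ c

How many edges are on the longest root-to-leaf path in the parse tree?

[S [S [A [B [C c]]]] :: [A [B [B [C c]] ** [C ( [S [A [B [C c]]]] )]] @ [A [B [C c]]]]]

8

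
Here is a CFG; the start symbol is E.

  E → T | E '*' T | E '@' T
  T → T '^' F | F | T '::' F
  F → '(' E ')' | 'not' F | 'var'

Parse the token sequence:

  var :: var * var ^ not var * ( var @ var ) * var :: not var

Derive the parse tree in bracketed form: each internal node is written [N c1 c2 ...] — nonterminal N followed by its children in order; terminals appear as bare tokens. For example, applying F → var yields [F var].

[E [E [E [E [T [T [F var]] :: [F var]]] * [T [T [F var]] ^ [F not [F var]]]] * [T [F ( [E [E [T [F var]]] @ [T [F var]]] )]]] * [T [T [F var]] :: [F not [F var]]]]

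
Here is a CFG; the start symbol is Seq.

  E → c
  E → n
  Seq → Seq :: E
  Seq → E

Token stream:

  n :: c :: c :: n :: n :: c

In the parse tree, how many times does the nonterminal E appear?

6

[Seq [Seq [Seq [Seq [Seq [Seq [E n]] :: [E c]] :: [E c]] :: [E n]] :: [E n]] :: [E c]]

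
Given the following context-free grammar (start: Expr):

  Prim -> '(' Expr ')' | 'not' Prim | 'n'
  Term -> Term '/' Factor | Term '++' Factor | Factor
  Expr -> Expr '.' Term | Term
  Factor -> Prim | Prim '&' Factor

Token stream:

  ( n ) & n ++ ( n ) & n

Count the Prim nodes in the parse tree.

[Expr [Term [Term [Factor [Prim ( [Expr [Term [Factor [Prim n]]]] )] & [Factor [Prim n]]]] ++ [Factor [Prim ( [Expr [Term [Factor [Prim n]]]] )] & [Factor [Prim n]]]]]

6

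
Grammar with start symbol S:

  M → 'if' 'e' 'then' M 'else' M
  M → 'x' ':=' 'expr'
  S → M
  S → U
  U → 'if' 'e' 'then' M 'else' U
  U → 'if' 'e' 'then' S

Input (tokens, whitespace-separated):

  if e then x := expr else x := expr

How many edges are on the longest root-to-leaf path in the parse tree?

[S [M if e then [M x := expr] else [M x := expr]]]

3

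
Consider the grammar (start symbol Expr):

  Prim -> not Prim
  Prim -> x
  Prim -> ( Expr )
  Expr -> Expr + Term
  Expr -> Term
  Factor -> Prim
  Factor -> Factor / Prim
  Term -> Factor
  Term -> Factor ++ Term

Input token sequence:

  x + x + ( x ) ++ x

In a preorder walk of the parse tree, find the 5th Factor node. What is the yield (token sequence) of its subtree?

[Expr [Expr [Expr [Term [Factor [Prim x]]]] + [Term [Factor [Prim x]]]] + [Term [Factor [Prim ( [Expr [Term [Factor [Prim x]]]] )]] ++ [Term [Factor [Prim x]]]]]

x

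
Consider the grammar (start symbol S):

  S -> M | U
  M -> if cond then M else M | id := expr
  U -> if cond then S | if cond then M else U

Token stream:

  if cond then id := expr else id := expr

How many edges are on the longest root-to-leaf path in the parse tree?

3

[S [M if cond then [M id := expr] else [M id := expr]]]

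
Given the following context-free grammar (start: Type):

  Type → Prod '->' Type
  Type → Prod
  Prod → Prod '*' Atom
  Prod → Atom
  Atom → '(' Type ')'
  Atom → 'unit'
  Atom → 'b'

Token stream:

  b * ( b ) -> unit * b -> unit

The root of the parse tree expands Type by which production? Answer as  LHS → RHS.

[Type [Prod [Prod [Atom b]] * [Atom ( [Type [Prod [Atom b]]] )]] -> [Type [Prod [Prod [Atom unit]] * [Atom b]] -> [Type [Prod [Atom unit]]]]]

Type → Prod '->' Type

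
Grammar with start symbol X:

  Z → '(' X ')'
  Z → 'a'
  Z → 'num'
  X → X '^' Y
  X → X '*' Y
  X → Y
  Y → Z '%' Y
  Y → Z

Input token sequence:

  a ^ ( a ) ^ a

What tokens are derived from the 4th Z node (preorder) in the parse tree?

[X [X [X [Y [Z a]]] ^ [Y [Z ( [X [Y [Z a]]] )]]] ^ [Y [Z a]]]

a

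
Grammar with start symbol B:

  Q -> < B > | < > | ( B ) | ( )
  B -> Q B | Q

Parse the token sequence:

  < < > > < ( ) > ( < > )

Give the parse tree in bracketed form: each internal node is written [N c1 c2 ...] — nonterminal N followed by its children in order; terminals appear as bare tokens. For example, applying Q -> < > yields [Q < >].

[B [Q < [B [Q < >]] >] [B [Q < [B [Q ( )]] >] [B [Q ( [B [Q < >]] )]]]]

B
Q B
< B > B
< Q > B
< < > > B
< < > > Q B
< < > > < B > B
< < > > < Q > B
< < > > < ( ) > B
< < > > < ( ) > Q
< < > > < ( ) > ( B )
< < > > < ( ) > ( Q )
< < > > < ( ) > ( < > )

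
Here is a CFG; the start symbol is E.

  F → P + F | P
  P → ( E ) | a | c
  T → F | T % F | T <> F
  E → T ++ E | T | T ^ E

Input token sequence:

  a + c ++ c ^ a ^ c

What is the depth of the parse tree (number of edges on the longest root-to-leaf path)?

7

[E [T [F [P a] + [F [P c]]]] ++ [E [T [F [P c]]] ^ [E [T [F [P a]]] ^ [E [T [F [P c]]]]]]]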